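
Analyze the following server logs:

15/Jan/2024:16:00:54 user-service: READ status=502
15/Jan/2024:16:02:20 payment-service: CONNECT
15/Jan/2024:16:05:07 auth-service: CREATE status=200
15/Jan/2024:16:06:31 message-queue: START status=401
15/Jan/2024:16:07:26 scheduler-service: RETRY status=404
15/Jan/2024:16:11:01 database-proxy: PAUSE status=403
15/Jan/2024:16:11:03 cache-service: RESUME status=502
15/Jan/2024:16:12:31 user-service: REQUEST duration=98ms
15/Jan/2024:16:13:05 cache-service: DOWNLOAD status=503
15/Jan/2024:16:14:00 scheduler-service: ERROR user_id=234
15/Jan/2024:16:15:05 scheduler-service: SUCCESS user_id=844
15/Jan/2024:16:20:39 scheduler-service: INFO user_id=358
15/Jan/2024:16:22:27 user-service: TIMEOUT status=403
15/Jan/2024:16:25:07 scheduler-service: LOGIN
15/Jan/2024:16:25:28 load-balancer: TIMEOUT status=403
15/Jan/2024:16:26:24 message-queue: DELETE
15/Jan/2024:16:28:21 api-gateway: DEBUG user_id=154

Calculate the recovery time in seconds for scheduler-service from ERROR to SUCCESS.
65

To calculate recovery time:

1. Find ERROR event for scheduler-service: 15/Jan/2024:16:14:00
2. Find next SUCCESS event for scheduler-service: 15/Jan/2024:16:15:05
3. Recovery time: 15/Jan/2024:16:15:05 - 15/Jan/2024:16:14:00 = 65 seconds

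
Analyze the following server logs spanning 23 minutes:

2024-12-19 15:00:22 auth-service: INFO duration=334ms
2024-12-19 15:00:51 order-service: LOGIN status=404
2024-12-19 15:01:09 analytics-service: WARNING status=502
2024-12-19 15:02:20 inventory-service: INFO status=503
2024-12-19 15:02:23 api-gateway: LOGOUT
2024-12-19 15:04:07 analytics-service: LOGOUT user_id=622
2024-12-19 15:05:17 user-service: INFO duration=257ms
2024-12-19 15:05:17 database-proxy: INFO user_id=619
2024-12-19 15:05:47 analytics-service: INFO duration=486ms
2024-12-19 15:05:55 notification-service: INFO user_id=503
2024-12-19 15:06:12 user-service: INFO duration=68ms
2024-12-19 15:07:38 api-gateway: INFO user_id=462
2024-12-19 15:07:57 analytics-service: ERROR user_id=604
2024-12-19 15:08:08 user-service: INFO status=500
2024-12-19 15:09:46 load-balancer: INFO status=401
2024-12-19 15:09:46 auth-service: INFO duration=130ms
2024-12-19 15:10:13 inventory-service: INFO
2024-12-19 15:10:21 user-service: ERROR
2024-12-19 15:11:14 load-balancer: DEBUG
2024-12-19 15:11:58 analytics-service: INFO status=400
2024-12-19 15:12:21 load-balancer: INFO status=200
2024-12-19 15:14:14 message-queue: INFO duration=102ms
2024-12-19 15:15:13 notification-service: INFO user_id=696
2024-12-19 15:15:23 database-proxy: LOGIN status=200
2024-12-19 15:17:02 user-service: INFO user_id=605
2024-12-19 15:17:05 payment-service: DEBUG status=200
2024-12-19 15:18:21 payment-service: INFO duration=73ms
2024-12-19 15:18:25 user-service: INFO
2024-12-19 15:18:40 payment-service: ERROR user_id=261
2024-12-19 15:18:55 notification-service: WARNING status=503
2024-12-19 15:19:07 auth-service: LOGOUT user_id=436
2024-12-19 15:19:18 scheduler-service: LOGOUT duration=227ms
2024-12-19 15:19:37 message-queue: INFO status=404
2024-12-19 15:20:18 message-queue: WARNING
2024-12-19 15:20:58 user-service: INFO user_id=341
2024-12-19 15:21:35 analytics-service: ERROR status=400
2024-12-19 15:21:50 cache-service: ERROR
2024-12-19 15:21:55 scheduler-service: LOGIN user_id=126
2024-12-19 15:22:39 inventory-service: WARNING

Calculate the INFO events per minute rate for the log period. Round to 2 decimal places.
0.91

To calculate the rate:

1. Count total INFO events: 21
2. Total time period: 23 minutes
3. Rate = 21 / 23 = 0.91 events per minute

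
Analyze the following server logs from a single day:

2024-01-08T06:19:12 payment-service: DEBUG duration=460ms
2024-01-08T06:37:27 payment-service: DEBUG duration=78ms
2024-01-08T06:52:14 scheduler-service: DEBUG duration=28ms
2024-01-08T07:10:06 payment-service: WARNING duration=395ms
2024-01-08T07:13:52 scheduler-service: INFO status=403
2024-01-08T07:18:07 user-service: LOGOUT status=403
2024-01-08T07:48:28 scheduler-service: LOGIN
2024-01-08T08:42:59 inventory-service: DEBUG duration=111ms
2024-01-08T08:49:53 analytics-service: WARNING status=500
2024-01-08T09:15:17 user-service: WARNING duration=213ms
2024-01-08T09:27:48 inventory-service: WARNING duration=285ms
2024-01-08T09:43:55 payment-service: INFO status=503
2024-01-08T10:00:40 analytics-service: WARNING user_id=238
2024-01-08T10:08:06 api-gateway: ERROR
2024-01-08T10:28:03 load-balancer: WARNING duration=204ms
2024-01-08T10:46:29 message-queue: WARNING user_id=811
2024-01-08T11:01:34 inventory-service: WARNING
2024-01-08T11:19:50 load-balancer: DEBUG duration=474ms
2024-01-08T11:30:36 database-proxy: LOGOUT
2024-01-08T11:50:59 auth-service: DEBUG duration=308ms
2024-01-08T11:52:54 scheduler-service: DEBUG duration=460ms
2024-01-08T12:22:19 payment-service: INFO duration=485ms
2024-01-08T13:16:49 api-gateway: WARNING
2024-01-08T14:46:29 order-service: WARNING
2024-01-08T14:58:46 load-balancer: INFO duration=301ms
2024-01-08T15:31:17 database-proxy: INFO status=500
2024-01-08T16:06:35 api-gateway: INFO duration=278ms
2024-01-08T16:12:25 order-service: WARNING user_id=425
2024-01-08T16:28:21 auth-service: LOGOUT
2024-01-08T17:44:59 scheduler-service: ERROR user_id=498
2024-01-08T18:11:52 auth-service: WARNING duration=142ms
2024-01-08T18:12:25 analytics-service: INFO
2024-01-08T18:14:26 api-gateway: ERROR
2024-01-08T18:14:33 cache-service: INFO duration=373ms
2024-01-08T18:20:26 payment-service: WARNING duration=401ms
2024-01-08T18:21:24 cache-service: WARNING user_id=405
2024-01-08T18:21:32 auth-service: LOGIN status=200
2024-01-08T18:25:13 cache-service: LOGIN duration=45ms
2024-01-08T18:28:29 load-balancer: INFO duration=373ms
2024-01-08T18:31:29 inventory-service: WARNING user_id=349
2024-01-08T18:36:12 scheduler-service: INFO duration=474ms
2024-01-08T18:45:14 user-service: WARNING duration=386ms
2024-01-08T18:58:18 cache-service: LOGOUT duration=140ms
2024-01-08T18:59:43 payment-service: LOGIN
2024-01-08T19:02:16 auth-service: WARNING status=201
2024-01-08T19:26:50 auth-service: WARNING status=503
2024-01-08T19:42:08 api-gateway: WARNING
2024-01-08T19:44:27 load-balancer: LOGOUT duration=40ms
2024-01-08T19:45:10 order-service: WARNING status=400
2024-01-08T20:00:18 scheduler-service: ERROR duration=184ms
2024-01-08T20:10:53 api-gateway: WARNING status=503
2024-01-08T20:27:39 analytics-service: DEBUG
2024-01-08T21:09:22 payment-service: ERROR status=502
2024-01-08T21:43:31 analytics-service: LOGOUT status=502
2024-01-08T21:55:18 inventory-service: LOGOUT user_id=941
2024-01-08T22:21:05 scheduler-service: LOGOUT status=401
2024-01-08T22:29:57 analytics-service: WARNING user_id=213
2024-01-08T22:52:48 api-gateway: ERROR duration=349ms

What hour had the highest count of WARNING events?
18

To find the peak hour:

1. Group all WARNING events by hour
2. Count events in each hour
3. Find hour with maximum count
4. Peak hour: 18 (with 5 events)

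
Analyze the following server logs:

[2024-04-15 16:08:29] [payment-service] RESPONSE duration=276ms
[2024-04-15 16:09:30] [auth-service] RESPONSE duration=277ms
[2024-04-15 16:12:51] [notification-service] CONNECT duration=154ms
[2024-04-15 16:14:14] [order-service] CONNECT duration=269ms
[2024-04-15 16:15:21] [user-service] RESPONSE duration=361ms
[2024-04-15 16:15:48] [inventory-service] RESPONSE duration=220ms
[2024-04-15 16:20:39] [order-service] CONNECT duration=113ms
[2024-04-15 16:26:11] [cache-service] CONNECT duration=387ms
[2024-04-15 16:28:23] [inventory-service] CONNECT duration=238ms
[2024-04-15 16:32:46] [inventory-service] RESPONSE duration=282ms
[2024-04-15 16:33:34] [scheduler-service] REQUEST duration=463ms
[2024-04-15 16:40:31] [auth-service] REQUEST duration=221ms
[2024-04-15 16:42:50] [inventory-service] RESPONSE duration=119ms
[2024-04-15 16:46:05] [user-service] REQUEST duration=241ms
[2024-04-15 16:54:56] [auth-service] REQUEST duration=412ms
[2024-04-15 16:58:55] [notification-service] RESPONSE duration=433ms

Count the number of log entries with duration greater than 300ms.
5

To count timeouts:

1. Threshold: 300ms
2. Extract duration from each log entry
3. Count entries where duration > 300
4. Timeout count: 5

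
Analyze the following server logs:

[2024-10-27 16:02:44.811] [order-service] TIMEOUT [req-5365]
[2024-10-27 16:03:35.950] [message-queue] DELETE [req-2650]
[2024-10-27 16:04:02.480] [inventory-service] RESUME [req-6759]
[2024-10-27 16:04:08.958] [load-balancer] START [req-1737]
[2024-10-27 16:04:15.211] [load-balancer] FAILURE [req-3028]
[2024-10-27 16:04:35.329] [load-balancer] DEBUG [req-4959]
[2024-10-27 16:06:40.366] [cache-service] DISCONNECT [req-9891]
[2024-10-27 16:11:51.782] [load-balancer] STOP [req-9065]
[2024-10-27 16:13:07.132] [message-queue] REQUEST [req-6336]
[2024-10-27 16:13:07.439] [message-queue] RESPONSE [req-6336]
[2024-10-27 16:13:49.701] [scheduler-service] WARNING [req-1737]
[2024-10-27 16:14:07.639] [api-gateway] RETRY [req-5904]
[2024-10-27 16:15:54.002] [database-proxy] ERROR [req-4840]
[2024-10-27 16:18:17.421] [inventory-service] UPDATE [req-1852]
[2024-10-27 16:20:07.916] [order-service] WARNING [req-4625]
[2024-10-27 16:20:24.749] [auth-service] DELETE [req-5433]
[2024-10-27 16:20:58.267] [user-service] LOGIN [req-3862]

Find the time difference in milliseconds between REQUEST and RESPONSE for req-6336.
307

To calculate latency:

1. Find REQUEST with id req-6336: 2024-10-27 16:13:07.132
2. Find RESPONSE with id req-6336: 2024-10-27 16:13:07.439
3. Latency: 2024-10-27 16:13:07.439 - 2024-10-27 16:13:07.132 = 307ms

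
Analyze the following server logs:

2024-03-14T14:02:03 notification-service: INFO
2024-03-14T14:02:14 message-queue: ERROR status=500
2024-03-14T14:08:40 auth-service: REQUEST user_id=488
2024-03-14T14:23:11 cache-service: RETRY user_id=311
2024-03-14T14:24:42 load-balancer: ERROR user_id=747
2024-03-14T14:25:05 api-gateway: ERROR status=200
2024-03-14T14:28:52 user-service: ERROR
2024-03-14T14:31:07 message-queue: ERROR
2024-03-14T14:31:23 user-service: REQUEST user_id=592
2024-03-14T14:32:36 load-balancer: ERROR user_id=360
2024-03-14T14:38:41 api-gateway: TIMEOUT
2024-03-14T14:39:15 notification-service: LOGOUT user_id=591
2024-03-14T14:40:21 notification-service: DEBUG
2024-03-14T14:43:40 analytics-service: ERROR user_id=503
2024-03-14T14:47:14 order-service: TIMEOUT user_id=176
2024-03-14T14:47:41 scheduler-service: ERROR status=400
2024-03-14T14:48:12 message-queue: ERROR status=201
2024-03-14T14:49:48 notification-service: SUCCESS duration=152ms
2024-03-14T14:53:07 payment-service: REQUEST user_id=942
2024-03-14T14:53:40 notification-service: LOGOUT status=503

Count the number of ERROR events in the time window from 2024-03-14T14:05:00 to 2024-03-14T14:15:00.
0

To count events in the time window:

1. Window boundaries: 2024-03-14T14:05:00 to 2024-03-14T14:15:00
2. Filter for ERROR events within this window
3. Count matching events: 0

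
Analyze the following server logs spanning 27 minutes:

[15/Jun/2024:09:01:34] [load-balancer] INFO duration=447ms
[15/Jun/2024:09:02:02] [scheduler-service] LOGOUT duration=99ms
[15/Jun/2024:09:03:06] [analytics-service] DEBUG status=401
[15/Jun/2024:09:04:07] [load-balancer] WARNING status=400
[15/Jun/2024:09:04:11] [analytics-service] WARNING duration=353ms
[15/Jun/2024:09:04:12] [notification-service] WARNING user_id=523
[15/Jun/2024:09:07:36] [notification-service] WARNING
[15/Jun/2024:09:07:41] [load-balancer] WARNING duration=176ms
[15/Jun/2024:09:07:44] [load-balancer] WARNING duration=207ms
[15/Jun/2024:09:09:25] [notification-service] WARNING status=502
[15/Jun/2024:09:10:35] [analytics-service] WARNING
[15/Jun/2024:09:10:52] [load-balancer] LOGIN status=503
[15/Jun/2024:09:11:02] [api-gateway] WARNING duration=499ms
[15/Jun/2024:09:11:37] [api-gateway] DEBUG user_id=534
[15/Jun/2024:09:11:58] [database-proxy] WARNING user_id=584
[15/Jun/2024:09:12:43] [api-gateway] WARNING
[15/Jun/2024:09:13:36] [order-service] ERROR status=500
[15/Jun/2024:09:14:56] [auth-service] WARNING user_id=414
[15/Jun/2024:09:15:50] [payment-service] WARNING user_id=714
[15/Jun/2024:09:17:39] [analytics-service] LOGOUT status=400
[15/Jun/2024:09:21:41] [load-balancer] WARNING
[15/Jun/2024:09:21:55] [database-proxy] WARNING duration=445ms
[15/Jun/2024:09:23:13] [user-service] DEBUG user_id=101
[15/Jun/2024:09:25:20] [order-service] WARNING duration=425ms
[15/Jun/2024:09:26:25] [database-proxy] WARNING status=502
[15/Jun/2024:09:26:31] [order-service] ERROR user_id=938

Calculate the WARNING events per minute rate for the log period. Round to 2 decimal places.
0.63

To calculate the rate:

1. Count total WARNING events: 17
2. Total time period: 27 minutes
3. Rate = 17 / 27 = 0.63 events per minute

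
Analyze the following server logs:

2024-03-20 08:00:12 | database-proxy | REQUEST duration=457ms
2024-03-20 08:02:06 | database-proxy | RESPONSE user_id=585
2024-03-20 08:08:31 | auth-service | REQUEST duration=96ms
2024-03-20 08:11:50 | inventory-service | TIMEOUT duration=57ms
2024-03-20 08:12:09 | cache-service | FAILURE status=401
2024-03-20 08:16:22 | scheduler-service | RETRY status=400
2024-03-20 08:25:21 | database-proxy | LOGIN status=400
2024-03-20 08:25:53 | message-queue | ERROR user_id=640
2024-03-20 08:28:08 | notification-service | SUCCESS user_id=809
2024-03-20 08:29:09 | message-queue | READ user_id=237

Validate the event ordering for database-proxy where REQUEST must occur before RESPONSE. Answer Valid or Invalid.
Valid

To validate ordering:

1. Required order: REQUEST → RESPONSE
2. Rule: REQUEST must occur before RESPONSE
3. Check actual order of events for database-proxy
4. Result: Valid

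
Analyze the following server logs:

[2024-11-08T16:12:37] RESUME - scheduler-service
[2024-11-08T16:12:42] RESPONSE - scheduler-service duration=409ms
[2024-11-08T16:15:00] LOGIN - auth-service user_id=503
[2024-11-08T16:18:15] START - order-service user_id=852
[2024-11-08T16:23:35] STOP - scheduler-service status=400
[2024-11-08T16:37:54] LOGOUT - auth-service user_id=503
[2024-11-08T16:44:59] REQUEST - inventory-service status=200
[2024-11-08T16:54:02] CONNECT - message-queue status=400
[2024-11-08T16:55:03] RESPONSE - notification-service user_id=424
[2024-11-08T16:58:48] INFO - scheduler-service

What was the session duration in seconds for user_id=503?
1374

To calculate session duration:

1. Find LOGIN event for user_id=503: 2024-11-08T16:15:00
2. Find LOGOUT event for user_id=503: 2024-11-08T16:37:54
3. Session duration: 2024-11-08T16:37:54 - 2024-11-08T16:15:00 = 1374 seconds (22 minutes)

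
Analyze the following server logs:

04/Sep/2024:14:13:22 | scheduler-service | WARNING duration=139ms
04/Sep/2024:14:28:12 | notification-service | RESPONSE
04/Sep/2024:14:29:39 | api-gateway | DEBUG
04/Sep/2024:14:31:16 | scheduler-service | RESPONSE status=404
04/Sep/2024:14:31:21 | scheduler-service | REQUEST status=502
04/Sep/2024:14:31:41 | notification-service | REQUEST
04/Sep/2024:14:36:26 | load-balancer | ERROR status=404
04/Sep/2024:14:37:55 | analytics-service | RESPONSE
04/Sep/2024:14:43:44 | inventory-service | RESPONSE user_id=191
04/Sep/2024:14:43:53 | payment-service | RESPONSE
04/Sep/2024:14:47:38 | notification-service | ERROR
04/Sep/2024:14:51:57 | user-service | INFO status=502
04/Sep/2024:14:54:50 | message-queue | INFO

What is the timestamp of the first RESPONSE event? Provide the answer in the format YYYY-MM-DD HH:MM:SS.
2024-09-04 14:28:12

To find the first event:

1. Filter for all RESPONSE events
2. Sort by timestamp
3. Select the first one
4. Timestamp: 2024-09-04 14:28:12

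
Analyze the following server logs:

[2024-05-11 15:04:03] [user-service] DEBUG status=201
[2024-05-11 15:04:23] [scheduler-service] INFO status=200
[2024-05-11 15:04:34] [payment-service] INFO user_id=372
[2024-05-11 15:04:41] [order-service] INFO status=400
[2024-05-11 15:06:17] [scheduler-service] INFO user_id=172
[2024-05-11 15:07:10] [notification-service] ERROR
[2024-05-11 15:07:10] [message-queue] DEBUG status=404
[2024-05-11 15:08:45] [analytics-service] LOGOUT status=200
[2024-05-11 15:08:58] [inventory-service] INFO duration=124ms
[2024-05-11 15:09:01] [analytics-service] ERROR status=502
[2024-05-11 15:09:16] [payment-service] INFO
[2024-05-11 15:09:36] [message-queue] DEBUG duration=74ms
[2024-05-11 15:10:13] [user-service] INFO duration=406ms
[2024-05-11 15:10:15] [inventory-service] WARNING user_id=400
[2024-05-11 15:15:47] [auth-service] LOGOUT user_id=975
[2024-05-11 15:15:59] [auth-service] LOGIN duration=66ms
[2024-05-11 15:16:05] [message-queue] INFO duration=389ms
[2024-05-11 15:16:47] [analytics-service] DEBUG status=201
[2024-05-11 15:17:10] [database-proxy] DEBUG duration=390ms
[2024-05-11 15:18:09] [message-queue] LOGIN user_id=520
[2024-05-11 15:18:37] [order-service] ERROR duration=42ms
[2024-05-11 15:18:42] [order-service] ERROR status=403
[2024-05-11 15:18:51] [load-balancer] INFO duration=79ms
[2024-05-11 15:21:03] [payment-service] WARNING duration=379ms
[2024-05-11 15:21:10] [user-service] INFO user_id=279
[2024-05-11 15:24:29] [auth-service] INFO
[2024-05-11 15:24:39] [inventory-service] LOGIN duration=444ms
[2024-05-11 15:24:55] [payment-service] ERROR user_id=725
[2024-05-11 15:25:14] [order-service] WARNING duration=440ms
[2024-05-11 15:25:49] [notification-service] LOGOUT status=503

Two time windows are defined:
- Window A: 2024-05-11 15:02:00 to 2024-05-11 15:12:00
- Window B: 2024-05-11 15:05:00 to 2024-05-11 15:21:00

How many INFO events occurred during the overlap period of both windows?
4

To find overlap events:

1. Window A: 2024-05-11 15:02:00 to 2024-05-11 15:12:00
2. Window B: 2024-05-11 15:05:00 to 2024-05-11 15:21:00
3. Overlap period: 2024-05-11 15:05:00 to 2024-05-11 15:12:00
4. Count INFO events in overlap: 4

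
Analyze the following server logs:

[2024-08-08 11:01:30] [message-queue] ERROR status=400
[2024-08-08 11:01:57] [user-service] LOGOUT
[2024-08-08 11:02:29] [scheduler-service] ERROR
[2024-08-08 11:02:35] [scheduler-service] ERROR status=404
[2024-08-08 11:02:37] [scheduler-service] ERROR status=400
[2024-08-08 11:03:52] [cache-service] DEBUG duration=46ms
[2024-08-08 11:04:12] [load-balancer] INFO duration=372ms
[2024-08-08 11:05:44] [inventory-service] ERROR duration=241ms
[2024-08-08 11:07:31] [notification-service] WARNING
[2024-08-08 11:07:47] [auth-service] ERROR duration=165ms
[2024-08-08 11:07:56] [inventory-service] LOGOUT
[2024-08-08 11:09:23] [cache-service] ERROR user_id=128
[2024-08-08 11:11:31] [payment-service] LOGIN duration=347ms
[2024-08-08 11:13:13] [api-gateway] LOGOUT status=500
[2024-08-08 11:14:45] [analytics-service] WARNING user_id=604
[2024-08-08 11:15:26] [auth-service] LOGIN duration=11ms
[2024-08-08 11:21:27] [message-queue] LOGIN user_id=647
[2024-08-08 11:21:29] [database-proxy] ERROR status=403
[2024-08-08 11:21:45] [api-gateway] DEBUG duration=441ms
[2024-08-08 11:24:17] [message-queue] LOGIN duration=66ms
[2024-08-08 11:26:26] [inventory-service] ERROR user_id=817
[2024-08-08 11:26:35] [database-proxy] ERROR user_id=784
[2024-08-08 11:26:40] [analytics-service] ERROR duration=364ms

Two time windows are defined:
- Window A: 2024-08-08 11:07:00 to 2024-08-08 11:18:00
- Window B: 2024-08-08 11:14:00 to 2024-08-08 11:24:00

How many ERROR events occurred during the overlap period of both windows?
0

To find overlap events:

1. Window A: 2024-08-08 11:07:00 to 2024-08-08 11:18:00
2. Window B: 2024-08-08 11:14:00 to 2024-08-08 11:24:00
3. Overlap period: 2024-08-08 11:14:00 to 2024-08-08 11:18:00
4. Count ERROR events in overlap: 0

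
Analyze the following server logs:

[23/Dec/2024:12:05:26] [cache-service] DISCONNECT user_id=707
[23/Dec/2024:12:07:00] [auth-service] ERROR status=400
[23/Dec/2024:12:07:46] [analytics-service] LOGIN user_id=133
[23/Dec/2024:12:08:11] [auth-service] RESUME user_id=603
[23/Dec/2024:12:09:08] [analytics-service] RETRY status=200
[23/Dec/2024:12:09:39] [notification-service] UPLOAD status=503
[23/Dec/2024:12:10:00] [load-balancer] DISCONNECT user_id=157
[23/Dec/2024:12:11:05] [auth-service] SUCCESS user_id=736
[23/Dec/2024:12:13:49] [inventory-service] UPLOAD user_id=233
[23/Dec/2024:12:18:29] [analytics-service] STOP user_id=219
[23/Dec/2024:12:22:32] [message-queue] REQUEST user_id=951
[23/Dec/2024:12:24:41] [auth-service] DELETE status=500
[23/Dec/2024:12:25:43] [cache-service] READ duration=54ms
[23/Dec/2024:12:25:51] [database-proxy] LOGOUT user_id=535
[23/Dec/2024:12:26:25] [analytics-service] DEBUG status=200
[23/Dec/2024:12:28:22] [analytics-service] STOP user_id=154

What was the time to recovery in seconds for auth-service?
245

To calculate recovery time:

1. Find ERROR event for auth-service: 23/Dec/2024:12:07:00
2. Find next SUCCESS event for auth-service: 23/Dec/2024:12:11:05
3. Recovery time: 23/Dec/2024:12:11:05 - 23/Dec/2024:12:07:00 = 245 seconds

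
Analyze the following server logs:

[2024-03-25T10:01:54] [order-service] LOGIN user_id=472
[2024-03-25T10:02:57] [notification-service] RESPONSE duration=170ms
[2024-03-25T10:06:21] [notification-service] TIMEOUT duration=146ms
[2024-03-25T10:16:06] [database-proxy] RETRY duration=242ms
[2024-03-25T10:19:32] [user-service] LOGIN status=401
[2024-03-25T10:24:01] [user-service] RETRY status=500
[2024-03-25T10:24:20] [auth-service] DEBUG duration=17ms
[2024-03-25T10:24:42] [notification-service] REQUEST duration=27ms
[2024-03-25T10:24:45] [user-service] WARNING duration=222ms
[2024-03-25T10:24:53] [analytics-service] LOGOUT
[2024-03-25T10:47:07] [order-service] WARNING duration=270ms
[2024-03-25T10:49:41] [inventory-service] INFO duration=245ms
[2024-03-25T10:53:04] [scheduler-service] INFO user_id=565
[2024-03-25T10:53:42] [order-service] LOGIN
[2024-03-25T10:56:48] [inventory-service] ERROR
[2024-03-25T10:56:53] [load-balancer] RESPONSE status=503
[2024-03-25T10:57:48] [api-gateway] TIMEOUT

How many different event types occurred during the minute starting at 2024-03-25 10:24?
5

To count unique event types:

1. Filter events in the minute starting at 2024-03-25 10:24
2. Extract event types from matching entries
3. Count unique types: 5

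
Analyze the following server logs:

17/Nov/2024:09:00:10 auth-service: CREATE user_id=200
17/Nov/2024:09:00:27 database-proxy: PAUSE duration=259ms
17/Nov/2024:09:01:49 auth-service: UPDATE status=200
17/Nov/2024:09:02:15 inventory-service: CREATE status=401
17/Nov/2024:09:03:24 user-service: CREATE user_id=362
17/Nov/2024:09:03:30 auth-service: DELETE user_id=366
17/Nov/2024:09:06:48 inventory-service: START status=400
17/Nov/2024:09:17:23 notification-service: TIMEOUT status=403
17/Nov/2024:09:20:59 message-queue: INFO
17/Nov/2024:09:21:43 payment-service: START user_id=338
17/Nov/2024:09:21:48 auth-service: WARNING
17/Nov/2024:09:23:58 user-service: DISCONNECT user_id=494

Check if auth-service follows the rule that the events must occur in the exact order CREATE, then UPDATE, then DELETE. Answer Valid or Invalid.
Valid

To validate ordering:

1. Required order: CREATE → UPDATE → DELETE
2. Rule: the events must occur in the exact order CREATE, then UPDATE, then DELETE
3. Check actual order of events for auth-service
4. Result: Valid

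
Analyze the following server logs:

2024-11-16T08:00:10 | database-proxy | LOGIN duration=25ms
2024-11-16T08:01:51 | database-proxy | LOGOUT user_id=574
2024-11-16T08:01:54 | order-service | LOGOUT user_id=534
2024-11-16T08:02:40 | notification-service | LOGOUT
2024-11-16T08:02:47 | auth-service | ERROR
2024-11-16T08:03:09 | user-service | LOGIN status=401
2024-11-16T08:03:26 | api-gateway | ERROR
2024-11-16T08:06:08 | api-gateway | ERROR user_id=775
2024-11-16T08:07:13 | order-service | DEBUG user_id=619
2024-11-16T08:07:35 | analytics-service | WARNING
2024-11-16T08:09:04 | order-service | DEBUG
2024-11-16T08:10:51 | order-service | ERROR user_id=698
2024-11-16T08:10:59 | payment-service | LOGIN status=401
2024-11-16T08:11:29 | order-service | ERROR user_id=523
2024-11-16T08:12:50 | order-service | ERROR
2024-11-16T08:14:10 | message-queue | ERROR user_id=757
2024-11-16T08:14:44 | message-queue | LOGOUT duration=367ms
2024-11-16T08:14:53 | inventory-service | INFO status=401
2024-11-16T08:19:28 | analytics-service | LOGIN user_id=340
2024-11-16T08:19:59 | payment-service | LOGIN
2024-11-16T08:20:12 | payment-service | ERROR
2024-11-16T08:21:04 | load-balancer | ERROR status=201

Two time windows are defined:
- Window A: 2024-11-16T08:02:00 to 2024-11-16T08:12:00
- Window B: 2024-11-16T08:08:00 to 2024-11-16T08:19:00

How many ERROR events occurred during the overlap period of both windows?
2

To find overlap events:

1. Window A: 2024-11-16T08:02:00 to 2024-11-16T08:12:00
2. Window B: 2024-11-16T08:08:00 to 2024-11-16T08:19:00
3. Overlap period: 2024-11-16T08:08:00 to 2024-11-16T08:12:00
4. Count ERROR events in overlap: 2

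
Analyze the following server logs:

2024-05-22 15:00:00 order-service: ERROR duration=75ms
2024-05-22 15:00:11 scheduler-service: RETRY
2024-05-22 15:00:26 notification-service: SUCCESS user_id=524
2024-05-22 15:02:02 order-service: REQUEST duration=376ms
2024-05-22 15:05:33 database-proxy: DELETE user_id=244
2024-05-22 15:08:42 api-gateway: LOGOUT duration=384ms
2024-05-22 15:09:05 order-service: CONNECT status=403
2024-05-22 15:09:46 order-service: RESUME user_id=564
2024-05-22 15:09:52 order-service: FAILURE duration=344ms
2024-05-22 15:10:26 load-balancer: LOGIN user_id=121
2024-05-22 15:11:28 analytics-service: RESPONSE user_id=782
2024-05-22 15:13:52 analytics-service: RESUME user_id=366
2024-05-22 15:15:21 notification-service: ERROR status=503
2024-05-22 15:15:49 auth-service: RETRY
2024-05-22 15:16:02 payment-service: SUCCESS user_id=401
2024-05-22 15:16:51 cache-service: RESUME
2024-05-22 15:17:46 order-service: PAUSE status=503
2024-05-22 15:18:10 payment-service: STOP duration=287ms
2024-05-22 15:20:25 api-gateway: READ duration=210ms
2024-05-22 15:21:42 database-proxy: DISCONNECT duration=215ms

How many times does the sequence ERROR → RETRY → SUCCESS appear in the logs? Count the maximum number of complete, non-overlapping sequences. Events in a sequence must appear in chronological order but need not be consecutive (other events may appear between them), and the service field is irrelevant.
2

To count sequences:

1. Look for pattern: ERROR → RETRY → SUCCESS
2. Greedily scan the log in chronological order, matching each sequence element in turn (ignoring service)
3. Each time the full pattern completes, increment the count and restart matching from the next event
4. Complete non-overlapping sequences found: 2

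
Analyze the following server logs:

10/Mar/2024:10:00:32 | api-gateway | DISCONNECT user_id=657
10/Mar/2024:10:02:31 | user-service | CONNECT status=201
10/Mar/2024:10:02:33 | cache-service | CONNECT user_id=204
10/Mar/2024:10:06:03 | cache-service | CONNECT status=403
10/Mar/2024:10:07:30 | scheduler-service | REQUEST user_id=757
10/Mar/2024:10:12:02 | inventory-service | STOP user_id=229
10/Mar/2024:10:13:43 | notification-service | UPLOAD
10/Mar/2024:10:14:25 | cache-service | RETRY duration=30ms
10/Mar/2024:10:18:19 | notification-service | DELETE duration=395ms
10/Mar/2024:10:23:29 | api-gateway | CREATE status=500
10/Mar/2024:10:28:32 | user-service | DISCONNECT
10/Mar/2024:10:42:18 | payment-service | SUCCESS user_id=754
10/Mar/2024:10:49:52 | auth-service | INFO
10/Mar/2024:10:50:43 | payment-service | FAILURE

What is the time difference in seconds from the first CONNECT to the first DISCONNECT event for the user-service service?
1561

To find the time between events:

1. Locate the first CONNECT event for user-service: 10/Mar/2024:10:02:31
2. Locate the first DISCONNECT event for user-service: 10/Mar/2024:10:28:32
3. Calculate the difference: 10/Mar/2024:10:28:32 - 10/Mar/2024:10:02:31 = 1561 seconds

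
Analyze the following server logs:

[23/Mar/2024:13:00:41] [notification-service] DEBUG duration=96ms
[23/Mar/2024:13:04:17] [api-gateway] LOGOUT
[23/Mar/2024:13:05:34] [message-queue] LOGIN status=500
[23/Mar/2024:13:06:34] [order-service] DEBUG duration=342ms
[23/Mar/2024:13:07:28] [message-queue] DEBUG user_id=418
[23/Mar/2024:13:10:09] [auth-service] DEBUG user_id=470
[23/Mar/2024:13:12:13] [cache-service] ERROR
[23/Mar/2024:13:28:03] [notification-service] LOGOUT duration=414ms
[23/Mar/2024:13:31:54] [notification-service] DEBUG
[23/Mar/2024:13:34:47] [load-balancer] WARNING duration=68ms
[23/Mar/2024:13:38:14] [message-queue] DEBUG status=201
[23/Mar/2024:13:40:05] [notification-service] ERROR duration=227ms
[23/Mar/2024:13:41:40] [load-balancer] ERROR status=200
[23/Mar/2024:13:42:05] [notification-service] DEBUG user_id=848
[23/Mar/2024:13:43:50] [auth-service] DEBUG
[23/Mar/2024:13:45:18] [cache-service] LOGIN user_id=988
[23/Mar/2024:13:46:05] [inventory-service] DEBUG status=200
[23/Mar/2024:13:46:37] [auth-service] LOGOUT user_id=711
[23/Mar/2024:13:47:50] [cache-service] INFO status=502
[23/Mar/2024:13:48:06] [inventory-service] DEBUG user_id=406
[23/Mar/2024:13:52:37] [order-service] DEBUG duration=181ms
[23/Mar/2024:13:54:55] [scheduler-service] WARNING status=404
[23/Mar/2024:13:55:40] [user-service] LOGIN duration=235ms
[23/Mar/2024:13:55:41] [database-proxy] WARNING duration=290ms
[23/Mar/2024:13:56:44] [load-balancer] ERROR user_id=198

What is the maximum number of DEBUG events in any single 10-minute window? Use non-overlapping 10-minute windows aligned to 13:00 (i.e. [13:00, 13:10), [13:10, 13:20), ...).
4

To find the burst window:

1. Divide the log period into non-overlapping 10-minute windows starting at 13:00
2. Count DEBUG events in each window
3. Find the window with maximum count
4. Maximum events in a window: 4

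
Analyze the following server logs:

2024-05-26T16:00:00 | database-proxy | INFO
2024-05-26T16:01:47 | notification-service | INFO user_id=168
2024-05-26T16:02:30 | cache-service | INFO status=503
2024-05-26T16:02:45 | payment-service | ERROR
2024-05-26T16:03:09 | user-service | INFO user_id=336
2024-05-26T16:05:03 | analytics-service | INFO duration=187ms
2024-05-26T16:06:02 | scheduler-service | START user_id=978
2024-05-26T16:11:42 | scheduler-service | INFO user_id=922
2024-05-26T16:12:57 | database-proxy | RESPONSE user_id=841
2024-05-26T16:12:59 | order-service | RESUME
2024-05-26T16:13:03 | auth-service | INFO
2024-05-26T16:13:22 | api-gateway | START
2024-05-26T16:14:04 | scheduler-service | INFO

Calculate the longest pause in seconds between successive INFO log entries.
399

To find the longest gap:

1. Extract all INFO events in chronological order
2. Calculate time differences between consecutive events
3. Find the maximum difference
4. Longest gap: 399 seconds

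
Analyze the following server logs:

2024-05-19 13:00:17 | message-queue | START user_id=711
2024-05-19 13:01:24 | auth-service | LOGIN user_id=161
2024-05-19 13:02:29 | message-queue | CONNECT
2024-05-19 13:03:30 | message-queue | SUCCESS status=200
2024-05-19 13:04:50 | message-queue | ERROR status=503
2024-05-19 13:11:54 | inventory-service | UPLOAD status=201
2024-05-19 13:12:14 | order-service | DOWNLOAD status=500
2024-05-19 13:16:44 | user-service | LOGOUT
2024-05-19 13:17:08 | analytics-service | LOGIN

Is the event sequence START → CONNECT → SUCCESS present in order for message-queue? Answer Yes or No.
Yes

To verify sequence order:

1. Find all events in sequence START → CONNECT → SUCCESS for message-queue
2. Extract their timestamps
3. Check if timestamps are in ascending order
4. Result: Yes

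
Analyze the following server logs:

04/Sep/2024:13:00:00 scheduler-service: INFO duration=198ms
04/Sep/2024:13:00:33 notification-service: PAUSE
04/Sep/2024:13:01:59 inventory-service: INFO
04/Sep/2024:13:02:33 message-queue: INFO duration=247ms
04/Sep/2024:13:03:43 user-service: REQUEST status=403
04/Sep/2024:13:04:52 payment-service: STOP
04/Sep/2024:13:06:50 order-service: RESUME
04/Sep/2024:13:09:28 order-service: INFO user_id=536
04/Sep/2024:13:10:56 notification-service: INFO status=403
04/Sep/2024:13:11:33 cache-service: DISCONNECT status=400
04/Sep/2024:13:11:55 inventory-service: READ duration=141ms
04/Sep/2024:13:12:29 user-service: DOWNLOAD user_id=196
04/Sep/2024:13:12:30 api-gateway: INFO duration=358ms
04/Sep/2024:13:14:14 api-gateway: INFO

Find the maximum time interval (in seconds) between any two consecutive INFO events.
415

To find the longest gap:

1. Extract all INFO events in chronological order
2. Calculate time differences between consecutive events
3. Find the maximum difference
4. Longest gap: 415 seconds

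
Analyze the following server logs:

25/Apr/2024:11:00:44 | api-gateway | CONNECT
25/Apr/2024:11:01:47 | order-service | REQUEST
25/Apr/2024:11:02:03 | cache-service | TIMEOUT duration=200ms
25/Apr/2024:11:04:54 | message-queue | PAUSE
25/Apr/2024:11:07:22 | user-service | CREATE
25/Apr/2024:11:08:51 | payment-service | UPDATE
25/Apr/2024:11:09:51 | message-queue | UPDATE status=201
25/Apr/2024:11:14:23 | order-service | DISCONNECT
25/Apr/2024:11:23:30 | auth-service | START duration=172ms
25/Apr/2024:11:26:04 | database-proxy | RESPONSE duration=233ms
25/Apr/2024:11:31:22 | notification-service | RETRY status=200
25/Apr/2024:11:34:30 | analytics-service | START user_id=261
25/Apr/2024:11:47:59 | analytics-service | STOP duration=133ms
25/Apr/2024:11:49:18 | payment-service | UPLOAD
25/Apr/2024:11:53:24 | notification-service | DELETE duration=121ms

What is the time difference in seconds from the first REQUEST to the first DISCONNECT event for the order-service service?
756

To find the time between events:

1. Locate the first REQUEST event for order-service: 25/Apr/2024:11:01:47
2. Locate the first DISCONNECT event for order-service: 25/Apr/2024:11:14:23
3. Calculate the difference: 25/Apr/2024:11:14:23 - 25/Apr/2024:11:01:47 = 756 seconds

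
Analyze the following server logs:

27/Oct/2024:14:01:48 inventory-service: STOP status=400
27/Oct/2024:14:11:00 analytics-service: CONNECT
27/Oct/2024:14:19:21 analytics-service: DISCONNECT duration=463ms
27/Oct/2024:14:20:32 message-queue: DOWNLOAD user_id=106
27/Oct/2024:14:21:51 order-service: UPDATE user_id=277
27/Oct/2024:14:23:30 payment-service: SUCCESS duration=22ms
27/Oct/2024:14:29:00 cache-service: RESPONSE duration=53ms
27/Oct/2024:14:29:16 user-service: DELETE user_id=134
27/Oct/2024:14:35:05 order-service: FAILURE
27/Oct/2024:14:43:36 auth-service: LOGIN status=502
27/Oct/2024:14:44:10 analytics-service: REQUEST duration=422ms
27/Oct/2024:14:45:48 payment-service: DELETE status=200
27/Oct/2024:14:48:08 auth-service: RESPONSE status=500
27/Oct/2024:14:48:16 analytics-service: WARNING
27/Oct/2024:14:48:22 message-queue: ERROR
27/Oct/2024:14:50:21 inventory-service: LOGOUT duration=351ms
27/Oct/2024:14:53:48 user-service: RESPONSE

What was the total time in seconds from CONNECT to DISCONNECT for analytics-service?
501

To calculate state duration:

1. Find CONNECT event for analytics-service: 27/Oct/2024:14:11:00
2. Find DISCONNECT event for analytics-service: 27/Oct/2024:14:19:21
3. Calculate duration: 27/Oct/2024:14:19:21 - 27/Oct/2024:14:11:00 = 501 seconds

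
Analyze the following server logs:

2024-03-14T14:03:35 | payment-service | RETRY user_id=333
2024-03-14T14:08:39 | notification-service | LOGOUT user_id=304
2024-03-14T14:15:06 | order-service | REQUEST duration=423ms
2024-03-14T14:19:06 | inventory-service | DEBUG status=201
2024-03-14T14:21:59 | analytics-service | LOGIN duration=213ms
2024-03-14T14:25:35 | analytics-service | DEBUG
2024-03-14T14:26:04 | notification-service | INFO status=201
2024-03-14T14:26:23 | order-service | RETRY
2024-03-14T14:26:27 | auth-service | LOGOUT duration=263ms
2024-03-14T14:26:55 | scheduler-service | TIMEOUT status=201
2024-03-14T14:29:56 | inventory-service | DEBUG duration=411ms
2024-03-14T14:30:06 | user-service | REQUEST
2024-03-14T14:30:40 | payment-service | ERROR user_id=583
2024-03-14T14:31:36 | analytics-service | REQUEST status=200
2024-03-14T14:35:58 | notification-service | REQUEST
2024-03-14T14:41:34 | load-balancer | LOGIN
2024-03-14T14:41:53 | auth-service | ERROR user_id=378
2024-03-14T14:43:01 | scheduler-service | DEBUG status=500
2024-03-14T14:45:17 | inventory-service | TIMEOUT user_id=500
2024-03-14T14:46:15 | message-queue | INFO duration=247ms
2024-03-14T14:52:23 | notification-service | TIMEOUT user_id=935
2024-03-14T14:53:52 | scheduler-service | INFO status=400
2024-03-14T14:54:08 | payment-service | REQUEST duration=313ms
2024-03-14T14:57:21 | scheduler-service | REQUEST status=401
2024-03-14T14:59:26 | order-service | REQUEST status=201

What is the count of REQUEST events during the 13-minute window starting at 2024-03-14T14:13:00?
1

To count events in the time window:

1. Window boundaries: 2024-03-14T14:13:00 to 2024-03-14T14:26:00
2. Filter for REQUEST events within this window
3. Count matching events: 1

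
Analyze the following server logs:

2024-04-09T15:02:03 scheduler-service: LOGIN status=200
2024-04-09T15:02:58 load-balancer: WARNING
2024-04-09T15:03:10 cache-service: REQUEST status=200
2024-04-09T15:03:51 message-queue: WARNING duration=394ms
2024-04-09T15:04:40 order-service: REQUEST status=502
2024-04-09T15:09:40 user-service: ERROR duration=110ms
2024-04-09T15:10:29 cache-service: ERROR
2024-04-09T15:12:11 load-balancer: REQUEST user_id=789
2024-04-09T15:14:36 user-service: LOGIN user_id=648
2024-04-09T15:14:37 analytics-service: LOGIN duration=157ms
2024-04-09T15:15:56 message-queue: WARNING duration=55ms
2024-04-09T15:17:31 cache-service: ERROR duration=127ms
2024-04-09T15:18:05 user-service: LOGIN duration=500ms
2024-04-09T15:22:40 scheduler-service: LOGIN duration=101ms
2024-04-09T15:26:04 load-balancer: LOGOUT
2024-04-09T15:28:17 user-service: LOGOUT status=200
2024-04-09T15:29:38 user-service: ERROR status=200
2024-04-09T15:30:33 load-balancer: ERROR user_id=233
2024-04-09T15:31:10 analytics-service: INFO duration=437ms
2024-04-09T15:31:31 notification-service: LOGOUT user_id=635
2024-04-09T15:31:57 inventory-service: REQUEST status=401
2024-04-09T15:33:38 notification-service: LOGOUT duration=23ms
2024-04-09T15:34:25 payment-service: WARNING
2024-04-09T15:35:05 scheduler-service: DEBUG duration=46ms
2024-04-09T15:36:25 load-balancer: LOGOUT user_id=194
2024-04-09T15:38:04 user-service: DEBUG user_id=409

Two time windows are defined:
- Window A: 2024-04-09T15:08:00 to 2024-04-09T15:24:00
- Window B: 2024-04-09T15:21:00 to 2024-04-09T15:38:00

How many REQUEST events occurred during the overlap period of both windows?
0

To find overlap events:

1. Window A: 2024-04-09T15:08:00 to 2024-04-09T15:24:00
2. Window B: 2024-04-09T15:21:00 to 2024-04-09T15:38:00
3. Overlap period: 2024-04-09T15:21:00 to 2024-04-09T15:24:00
4. Count REQUEST events in overlap: 0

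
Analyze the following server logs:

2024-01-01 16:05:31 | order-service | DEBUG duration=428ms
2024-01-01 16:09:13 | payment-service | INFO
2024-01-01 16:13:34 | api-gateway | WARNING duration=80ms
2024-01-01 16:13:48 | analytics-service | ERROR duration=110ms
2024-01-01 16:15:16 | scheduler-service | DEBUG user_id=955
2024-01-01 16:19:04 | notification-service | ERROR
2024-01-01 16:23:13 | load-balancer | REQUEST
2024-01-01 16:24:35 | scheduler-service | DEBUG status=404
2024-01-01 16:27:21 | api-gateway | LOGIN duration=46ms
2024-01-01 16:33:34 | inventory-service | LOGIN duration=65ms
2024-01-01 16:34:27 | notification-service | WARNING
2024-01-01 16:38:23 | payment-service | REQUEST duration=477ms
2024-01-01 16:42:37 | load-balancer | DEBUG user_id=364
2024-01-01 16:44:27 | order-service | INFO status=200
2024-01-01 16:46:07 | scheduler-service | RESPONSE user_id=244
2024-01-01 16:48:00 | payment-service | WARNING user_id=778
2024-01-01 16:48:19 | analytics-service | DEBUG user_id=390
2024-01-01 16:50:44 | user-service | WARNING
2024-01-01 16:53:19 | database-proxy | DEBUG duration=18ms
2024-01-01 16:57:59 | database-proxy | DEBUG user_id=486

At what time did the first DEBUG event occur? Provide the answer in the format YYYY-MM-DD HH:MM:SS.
2024-01-01 16:05:31

To find the first event:

1. Filter for all DEBUG events
2. Sort by timestamp
3. Select the first one
4. Timestamp: 2024-01-01 16:05:31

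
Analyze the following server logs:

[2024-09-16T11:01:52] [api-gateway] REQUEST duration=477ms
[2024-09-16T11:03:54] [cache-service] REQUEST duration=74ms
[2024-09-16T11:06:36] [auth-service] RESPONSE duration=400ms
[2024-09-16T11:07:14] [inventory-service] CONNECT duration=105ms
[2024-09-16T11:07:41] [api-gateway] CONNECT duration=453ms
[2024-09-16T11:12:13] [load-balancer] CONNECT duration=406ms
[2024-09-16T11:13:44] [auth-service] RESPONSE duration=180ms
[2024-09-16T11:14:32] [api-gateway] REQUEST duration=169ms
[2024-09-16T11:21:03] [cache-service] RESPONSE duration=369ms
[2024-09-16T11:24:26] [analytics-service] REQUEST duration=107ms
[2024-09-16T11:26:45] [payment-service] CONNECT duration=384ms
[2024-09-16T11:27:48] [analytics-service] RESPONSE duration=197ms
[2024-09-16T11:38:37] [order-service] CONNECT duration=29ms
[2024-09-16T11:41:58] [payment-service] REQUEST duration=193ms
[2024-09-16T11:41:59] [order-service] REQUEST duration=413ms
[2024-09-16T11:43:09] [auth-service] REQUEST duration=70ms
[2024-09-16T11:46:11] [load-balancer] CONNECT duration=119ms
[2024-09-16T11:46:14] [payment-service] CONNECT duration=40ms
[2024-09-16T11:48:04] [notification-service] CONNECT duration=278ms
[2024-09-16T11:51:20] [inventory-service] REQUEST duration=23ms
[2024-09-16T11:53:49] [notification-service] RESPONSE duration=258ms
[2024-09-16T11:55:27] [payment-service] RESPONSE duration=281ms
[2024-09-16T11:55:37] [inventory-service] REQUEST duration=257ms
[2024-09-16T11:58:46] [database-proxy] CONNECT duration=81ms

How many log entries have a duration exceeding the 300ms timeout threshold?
7

To count timeouts:

1. Threshold: 300ms
2. Extract duration from each log entry
3. Count entries where duration > 300
4. Timeout count: 7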